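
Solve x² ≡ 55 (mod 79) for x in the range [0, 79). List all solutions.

23, 56

Since 79 ≡ 3 (mod 4), a square root of 55 is 55^((79+1)/4) = 55^20 mod 79.
Repeated squaring: 55^2≡23, 55^4≡55, 55^8≡23, 55^16≡55 (mod 79).
55^20 = 55^(16+4) ≡ 23 (mod 79).
Check: 23² = 529 ≡ 55 (mod 79). The two roots are 23 and 56.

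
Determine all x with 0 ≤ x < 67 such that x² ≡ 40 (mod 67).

24, 43

Since 67 ≡ 3 (mod 4), a square root of 40 is 40^((67+1)/4) = 40^17 mod 67.
Repeated squaring: 40^2≡59, 40^4≡64, 40^8≡9, 40^16≡14 (mod 67).
40^17 = 40^(16+1) ≡ 24 (mod 67).
Check: 24² = 576 ≡ 40 (mod 67). The two roots are 24 and 43.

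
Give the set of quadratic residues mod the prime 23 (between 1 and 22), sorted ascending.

1, 2, 3, 4, 6, 8, 9, 12, 13, 16, 18

Square k = 1,…,11 (k and 23−k give the same square):
1²=1, 2²=4, 3²=9, 4²=16, 5²≡2, 6²≡13, 7²≡3, 8²≡18, 9²≡12, 10²≡8, 11²≡6 (mod 23).
So the quadratic residues mod 23 are {1, 2, 3, 4, 6, 8, 9, 12, 13, 16, 18}.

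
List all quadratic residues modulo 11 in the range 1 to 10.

1, 3, 4, 5, 9

Square k = 1,…,5 (k and 11−k give the same square):
1²=1, 2²=4, 3²=9, 4²≡5, 5²≡3 (mod 11).
So the quadratic residues mod 11 are {1, 3, 4, 5, 9}.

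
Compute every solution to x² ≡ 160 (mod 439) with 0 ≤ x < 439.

177, 262

Since 439 ≡ 3 (mod 4), a square root of 160 is 160^((439+1)/4) = 160^110 mod 439.
Repeated squaring: 160^2≡138, 160^4≡167, 160^8≡232, 160^16≡266, 160^32≡77, 160^64≡222 (mod 439).
160^110 = 160^(64+32+8+4+2) ≡ 177 (mod 439).
Check: 177² = 31329 ≡ 160 (mod 439). The two roots are 177 and 262.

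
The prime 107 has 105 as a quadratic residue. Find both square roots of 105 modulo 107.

31, 76

Since 107 ≡ 3 (mod 4), a square root of 105 is 105^((107+1)/4) = 105^27 mod 107.
Repeated squaring: 105^2≡4, 105^4≡16, 105^8≡42, 105^16≡52 (mod 107).
105^27 = 105^(16+8+2+1) ≡ 76 (mod 107).
Check: 76² = 5776 ≡ 105 (mod 107). The two roots are 31 and 76.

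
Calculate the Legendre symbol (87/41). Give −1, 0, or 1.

First reduce: 87 ≡ 5 (mod 41).
Reciprocity: 5 ≡ 1 and 41 ≡ 1 (mod 4), so (5/41) = +(41/5).
Reduce top mod 5: now compute (1/5).
Reached (1/5) = 1. Collecting the sign flips along the way, the symbol is +1.

1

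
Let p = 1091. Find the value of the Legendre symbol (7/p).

Euler's criterion: (7/1091) ≡ 7^545 (mod 1091).
7^2 ≡ 49 (mod 1091)
7^4 ≡ 219 (mod 1091)
7^8 ≡ 1048 (mod 1091)
7^16 ≡ 758 (mod 1091)
7^32 ≡ 698 (mod 1091)
7^64 ≡ 618 (mod 1091)
7^128 ≡ 74 (mod 1091)
7^256 ≡ 21 (mod 1091)
7^512 ≡ 441 (mod 1091)
7^545 = 7^(512+32+1) ≡ 1 (mod 1091).
Result is 1, so (7/1091) = 1.

1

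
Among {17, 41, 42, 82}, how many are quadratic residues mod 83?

(17/83) = +1 → QR.
(41/83) = +1 → QR.
(42/83) = -1 → non-residue.
(82/83) = -1 → non-residue.
Total quadratic residues among the 4: 2.

2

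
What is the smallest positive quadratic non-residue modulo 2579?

(2/2579) = −1, so 2 is the smallest positive non-residue mod 2579.

2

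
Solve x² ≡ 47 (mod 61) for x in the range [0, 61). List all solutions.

13, 48

61 ≡ 1 (mod 4), so we find a root by search.
Trying successive values, 13² = 169 ≡ 47 (mod 61). The other root is 61 − 13 = 48.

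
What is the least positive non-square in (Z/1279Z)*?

3

(2/1279) = +1, so 2 is a residue.
(3/1279) = −1, so 3 is the smallest positive non-residue mod 1279.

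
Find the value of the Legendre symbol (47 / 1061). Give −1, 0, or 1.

Reciprocity: 47 ≡ 3 and 1061 ≡ 1 (mod 4), so (47/1061) = +(1061/47).
Reduce top mod 47: now compute (27/47).
Reciprocity: 27 ≡ 3 and 47 ≡ 3 (mod 4), so (27/47) = −(47/27).
Reduce top mod 27: now compute (20/27).
Pull out 2^2: since 27 ≡ 3 (mod 8), (2/27) = -1, so (2/27)^2 = +1.
Reciprocity: 5 ≡ 1 and 27 ≡ 3 (mod 4), so (5/27) = +(27/5).
Reduce top mod 5: now compute (2/5).
Pull out 2: since 5 ≡ 5 (mod 8), (2/5) = -1.
Reached (1/5) = 1. Collecting the sign flips along the way, the symbol is +1.

1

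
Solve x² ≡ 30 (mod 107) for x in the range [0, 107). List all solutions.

43, 64

Since 107 ≡ 3 (mod 4), a square root of 30 is 30^((107+1)/4) = 30^27 mod 107.
Repeated squaring: 30^2≡44, 30^4≡10, 30^8≡100, 30^16≡49 (mod 107).
30^27 = 30^(16+8+2+1) ≡ 64 (mod 107).
Check: 64² = 4096 ≡ 30 (mod 107). The two roots are 43 and 64.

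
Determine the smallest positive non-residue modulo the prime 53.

(2/53) = −1, so 2 is the smallest positive non-residue mod 53.

2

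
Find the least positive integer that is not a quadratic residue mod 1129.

11

(2/1129) = +1, so 2 is a residue.
(3/1129) = +1, so 3 is a residue.
(4/1129) = +1, so 4 is a residue.
(5/1129) = +1, so 5 is a residue.
(6/1129) = +1, so 6 is a residue.
(7/1129) = +1, so 7 is a residue.
(8/1129) = +1, so 8 is a residue.
(9/1129) = +1, so 9 is a residue.
(10/1129) = +1, so 10 is a residue.
(11/1129) = −1, so 11 is the smallest positive non-residue mod 1129.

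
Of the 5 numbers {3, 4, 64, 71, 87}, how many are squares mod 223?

(3/223) = -1 → non-residue.
(4/223) = +1 → QR.
(64/223) = +1 → QR.
(71/223) = -1 → non-residue.
(87/223) = -1 → non-residue.
Total quadratic residues among the 5: 2.

2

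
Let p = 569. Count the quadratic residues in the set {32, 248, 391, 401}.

1

(32/569) = +1 → QR.
(248/569) = -1 → non-residue.
(391/569) = -1 → non-residue.
(401/569) = -1 → non-residue.
Total quadratic residues among the 4: 1.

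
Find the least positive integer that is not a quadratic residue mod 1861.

(2/1861) = −1, so 2 is the smallest positive non-residue mod 1861.

2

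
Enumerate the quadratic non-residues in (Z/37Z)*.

Square k = 1,…,18 (k and 37−k give the same square):
1²=1, 2²=4, 3²=9, 4²=16, 5²=25, 6²=36, 7²≡12, 8²≡27, 9²≡7, 10²≡26, 11²≡10, 12²≡33, 13²≡21, 14²≡11, 15²≡3, 16²≡34, 17²≡30, 18²≡28 (mod 37).
The residues are {1, 3, 4, 7, 9, 10, 11, 12, 16, 21, 25, 26, 27, 28, 30, 33, 34, 36}; the non-residues are the remaining 18 nonzero classes.

2,5,6,8,13,14,15,17,18,19,20,22,23,24,29,31,32,35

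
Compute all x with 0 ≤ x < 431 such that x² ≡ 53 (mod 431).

Since 431 ≡ 3 (mod 4), a square root of 53 is 53^((431+1)/4) = 53^108 mod 431.
Repeated squaring: 53^2≡223, 53^4≡164, 53^8≡174, 53^16≡106, 53^32≡30, 53^64≡38 (mod 431).
53^108 = 53^(64+32+8+4) ≡ 22 (mod 431).
Check: 22² = 484 ≡ 53 (mod 431). The two roots are 22 and 409.

22, 409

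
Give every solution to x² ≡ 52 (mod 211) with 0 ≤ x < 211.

91, 120

Since 211 ≡ 3 (mod 4), a square root of 52 is 52^((211+1)/4) = 52^53 mod 211.
Repeated squaring: 52^2≡172, 52^4≡44, 52^8≡37, 52^16≡103, 52^32≡59 (mod 211).
52^53 = 52^(32+16+4+1) ≡ 120 (mod 211).
Check: 120² = 14400 ≡ 52 (mod 211). The two roots are 91 and 120.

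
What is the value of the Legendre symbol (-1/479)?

-1

First reduce: -1 ≡ 478 (mod 479).
Pull out 2: since 479 ≡ 7 (mod 8), (2/479) = +1.
Reciprocity: 239 ≡ 3 and 479 ≡ 3 (mod 4), so (239/479) = −(479/239).
Reduce top mod 239: now compute (1/239).
Reached (1/239) = 1. Collecting the sign flips along the way, the symbol is -1.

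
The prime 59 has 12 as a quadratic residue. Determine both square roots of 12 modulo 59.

Since 59 ≡ 3 (mod 4), a square root of 12 is 12^((59+1)/4) = 12^15 mod 59.
Repeated squaring: 12^2≡26, 12^4≡27, 12^8≡21 (mod 59).
12^15 = 12^(8+4+2+1) ≡ 22 (mod 59).
Check: 22² = 484 ≡ 12 (mod 59). The two roots are 22 and 37.

22, 37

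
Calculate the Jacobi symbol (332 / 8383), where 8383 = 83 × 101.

Pull out 2^2: since 8383 ≡ 7 (mod 8), (2/8383) = +1, so (2/8383)^2 = +1.
Reciprocity: 83 ≡ 3 and 8383 ≡ 3 (mod 4), so (83/8383) = −(8383/83).
Reduce top mod 83: now compute (0/83).
Top reduces to 0: gcd > 1, so the symbol is 0.

0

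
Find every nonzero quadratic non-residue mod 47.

5 10 11 13 15 19 20 22 23 26 29 30 31 33 35 38 39 40 41 43 44 45 46

Square k = 1,…,23 (k and 47−k give the same square):
1²=1, 2²=4, 3²=9, 4²=16, 5²=25, 6²=36, 7²≡2, 8²≡17, 9²≡34, 10²≡6, 11²≡27, 12²≡3, 13²≡28, 14²≡8, 15²≡37, 16²≡21, 17²≡7, 18²≡42, 19²≡32, 20²≡24, 21²≡18, 22²≡14, 23²≡12 (mod 47).
The residues are {1, 2, 3, 4, 6, 7, 8, 9, 12, 14, 16, 17, 18, 21, 24, 25, 27, 28, 32, 34, 36, 37, 42}; the non-residues are the remaining 23 nonzero classes.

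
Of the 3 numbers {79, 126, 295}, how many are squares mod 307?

(79/307) = +1 → QR.
(126/307) = -1 → non-residue.
(295/307) = +1 → QR.
Total quadratic residues among the 3: 2.

2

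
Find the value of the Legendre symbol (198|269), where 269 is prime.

-1

Pull out 2: since 269 ≡ 5 (mod 8), (2/269) = -1.
Reciprocity: 99 ≡ 3 and 269 ≡ 1 (mod 4), so (99/269) = +(269/99).
Reduce top mod 99: now compute (71/99).
Reciprocity: 71 ≡ 3 and 99 ≡ 3 (mod 4), so (71/99) = −(99/71).
Reduce top mod 71: now compute (28/71).
Pull out 2^2: since 71 ≡ 7 (mod 8), (2/71) = +1, so (2/71)^2 = +1.
Reciprocity: 7 ≡ 3 and 71 ≡ 3 (mod 4), so (7/71) = −(71/7).
Reduce top mod 7: now compute (1/7).
Reached (1/7) = 1. Collecting the sign flips along the way, the symbol is -1.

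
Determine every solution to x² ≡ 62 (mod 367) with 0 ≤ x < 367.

Since 367 ≡ 3 (mod 4), a square root of 62 is 62^((367+1)/4) = 62^92 mod 367.
Repeated squaring: 62^2≡174, 62^4≡182, 62^8≡94, 62^16≡28, 62^32≡50, 62^64≡298 (mod 367).
62^92 = 62^(64+16+8+4) ≡ 98 (mod 367).
Check: 98² = 9604 ≡ 62 (mod 367). The two roots are 98 and 269.

98, 269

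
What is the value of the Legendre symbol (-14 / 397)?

First reduce: -14 ≡ 383 (mod 397).
Reciprocity: 383 ≡ 3 and 397 ≡ 1 (mod 4), so (383/397) = +(397/383).
Reduce top mod 383: now compute (14/383).
Pull out 2: since 383 ≡ 7 (mod 8), (2/383) = +1.
Reciprocity: 7 ≡ 3 and 383 ≡ 3 (mod 4), so (7/383) = −(383/7).
Reduce top mod 7: now compute (5/7).
Reciprocity: 5 ≡ 1 and 7 ≡ 3 (mod 4), so (5/7) = +(7/5).
Reduce top mod 5: now compute (2/5).
Pull out 2: since 5 ≡ 5 (mod 8), (2/5) = -1.
Reached (1/5) = 1. Collecting the sign flips along the way, the symbol is +1.

1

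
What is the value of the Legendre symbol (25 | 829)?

Euler's criterion: (25/829) ≡ 25^414 (mod 829).
25^2 ≡ 625 (mod 829)
25^4 ≡ 166 (mod 829)
25^8 ≡ 199 (mod 829)
25^16 ≡ 638 (mod 829)
25^32 ≡ 5 (mod 829)
25^64 ≡ 25 (mod 829)
25^128 ≡ 625 (mod 829)
25^256 ≡ 166 (mod 829)
25^414 = 25^(256+128+16+8+4+2) ≡ 1 (mod 829).
Result is 1, so (25/829) = 1.

1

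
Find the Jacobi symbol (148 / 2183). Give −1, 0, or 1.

0

Pull out 2^2: since 2183 ≡ 7 (mod 8), (2/2183) = +1, so (2/2183)^2 = +1.
Reciprocity: 37 ≡ 1 and 2183 ≡ 3 (mod 4), so (37/2183) = +(2183/37).
Reduce top mod 37: now compute (0/37).
Top reduces to 0: gcd > 1, so the symbol is 0.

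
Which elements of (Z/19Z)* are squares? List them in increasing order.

Square k = 1,…,9 (k and 19−k give the same square):
1²=1, 2²=4, 3²=9, 4²=16, 5²≡6, 6²≡17, 7²≡11, 8²≡7, 9²≡5 (mod 19).
So the quadratic residues mod 19 are {1, 4, 5, 6, 7, 9, 11, 16, 17}.

1, 4, 5, 6, 7, 9, 11, 16, 17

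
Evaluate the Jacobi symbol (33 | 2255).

0

Reciprocity: 33 ≡ 1 and 2255 ≡ 3 (mod 4), so (33/2255) = +(2255/33).
Reduce top mod 33: now compute (11/33).
Reciprocity: 11 ≡ 3 and 33 ≡ 1 (mod 4), so (11/33) = +(33/11).
Reduce top mod 11: now compute (0/11).
Top reduces to 0: gcd > 1, so the symbol is 0.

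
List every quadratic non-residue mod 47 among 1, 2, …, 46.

5, 10, 11, 13, 15, 19, 20, 22, 23, 26, 29, 30, 31, 33, 35, 38, 39, 40, 41, 43, 44, 45, 46

Square k = 1,…,23 (k and 47−k give the same square):
1²=1, 2²=4, 3²=9, 4²=16, 5²=25, 6²=36, 7²≡2, 8²≡17, 9²≡34, 10²≡6, 11²≡27, 12²≡3, 13²≡28, 14²≡8, 15²≡37, 16²≡21, 17²≡7, 18²≡42, 19²≡32, 20²≡24, 21²≡18, 22²≡14, 23²≡12 (mod 47).
The residues are {1, 2, 3, 4, 6, 7, 8, 9, 12, 14, 16, 17, 18, 21, 24, 25, 27, 28, 32, 34, 36, 37, 42}; the non-residues are the remaining 23 nonzero classes.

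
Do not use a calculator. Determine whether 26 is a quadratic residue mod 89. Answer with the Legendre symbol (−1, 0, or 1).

Euler's criterion: (26/89) ≡ 26^44 (mod 89).
26^2 ≡ 53 (mod 89)
26^4 ≡ 50 (mod 89)
26^8 ≡ 8 (mod 89)
26^16 ≡ 64 (mod 89)
26^32 ≡ 2 (mod 89)
26^44 = 26^(32+8+4) ≡ 88 (mod 89).
Result is 88 ≡ −1, so (26/89) = −1.

-1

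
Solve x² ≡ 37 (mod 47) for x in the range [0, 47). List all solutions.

Since 47 ≡ 3 (mod 4), a square root of 37 is 37^((47+1)/4) = 37^12 mod 47.
Repeated squaring: 37^2≡6, 37^4≡36, 37^8≡27 (mod 47).
37^12 = 37^(8+4) ≡ 32 (mod 47).
Check: 32² = 1024 ≡ 37 (mod 47). The two roots are 15 and 32.

15, 32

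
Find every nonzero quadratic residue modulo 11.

Square k = 1,…,5 (k and 11−k give the same square):
1²=1, 2²=4, 3²=9, 4²≡5, 5²≡3 (mod 11).
So the quadratic residues mod 11 are {1, 3, 4, 5, 9}.

1, 3, 4, 5, 9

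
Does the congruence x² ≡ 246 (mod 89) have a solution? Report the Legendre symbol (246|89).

1

Euler's criterion: (246/89) ≡ 68^44 (mod 89).
68^2 ≡ 85 (mod 89)
68^4 ≡ 16 (mod 89)
68^8 ≡ 78 (mod 89)
68^16 ≡ 32 (mod 89)
68^32 ≡ 45 (mod 89)
68^44 = 68^(32+8+4) ≡ 1 (mod 89).
Result is 1, so (246/89) = 1.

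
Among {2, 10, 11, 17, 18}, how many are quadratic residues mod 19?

2

(2/19) = -1 → non-residue.
(10/19) = -1 → non-residue.
(11/19) = +1 → QR.
(17/19) = +1 → QR.
(18/19) = -1 → non-residue.
Total quadratic residues among the 5: 2.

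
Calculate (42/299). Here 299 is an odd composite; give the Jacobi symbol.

-1

Pull out 2: since 299 ≡ 3 (mod 8), (2/299) = -1.
Reciprocity: 21 ≡ 1 and 299 ≡ 3 (mod 4), so (21/299) = +(299/21).
Reduce top mod 21: now compute (5/21).
Reciprocity: 5 ≡ 1 and 21 ≡ 1 (mod 4), so (5/21) = +(21/5).
Reduce top mod 5: now compute (1/5).
Reached (1/5) = 1. Collecting the sign flips along the way, the symbol is -1.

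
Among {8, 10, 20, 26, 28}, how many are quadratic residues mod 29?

2

(8/29) = -1 → non-residue.
(10/29) = -1 → non-residue.
(20/29) = +1 → QR.
(26/29) = -1 → non-residue.
(28/29) = +1 → QR.
Total quadratic residues among the 5: 2.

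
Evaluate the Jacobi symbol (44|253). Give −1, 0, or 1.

Pull out 2^2: since 253 ≡ 5 (mod 8), (2/253) = -1, so (2/253)^2 = +1.
Reciprocity: 11 ≡ 3 and 253 ≡ 1 (mod 4), so (11/253) = +(253/11).
Reduce top mod 11: now compute (0/11).
Top reduces to 0: gcd > 1, so the symbol is 0.

0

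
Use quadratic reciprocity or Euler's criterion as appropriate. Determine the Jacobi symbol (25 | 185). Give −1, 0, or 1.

Reciprocity: 25 ≡ 1 and 185 ≡ 1 (mod 4), so (25/185) = +(185/25).
Reduce top mod 25: now compute (10/25).
Pull out 2: since 25 ≡ 1 (mod 8), (2/25) = +1.
Reciprocity: 5 ≡ 1 and 25 ≡ 1 (mod 4), so (5/25) = +(25/5).
Reduce top mod 5: now compute (0/5).
Top reduces to 0: gcd > 1, so the symbol is 0.

0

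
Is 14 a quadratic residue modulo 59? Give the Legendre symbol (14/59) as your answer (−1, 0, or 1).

Euler's criterion: (14/59) ≡ 14^29 (mod 59).
14^2 ≡ 19 (mod 59)
14^4 ≡ 7 (mod 59)
14^8 ≡ 49 (mod 59)
14^16 ≡ 41 (mod 59)
14^29 = 14^(16+8+4+1) ≡ 58 (mod 59).
Result is 58 ≡ −1, so (14/59) = −1.

-1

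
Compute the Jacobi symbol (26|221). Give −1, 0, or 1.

Pull out 2: since 221 ≡ 5 (mod 8), (2/221) = -1.
Reciprocity: 13 ≡ 1 and 221 ≡ 1 (mod 4), so (13/221) = +(221/13).
Reduce top mod 13: now compute (0/13).
Top reduces to 0: gcd > 1, so the symbol is 0.

0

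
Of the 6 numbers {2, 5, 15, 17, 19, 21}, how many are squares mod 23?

(2/23) = +1 → QR.
(5/23) = -1 → non-residue.
(15/23) = -1 → non-residue.
(17/23) = -1 → non-residue.
(19/23) = -1 → non-residue.
(21/23) = -1 → non-residue.
Total quadratic residues among the 6: 1.

1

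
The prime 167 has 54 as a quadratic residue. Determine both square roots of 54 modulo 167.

Since 167 ≡ 3 (mod 4), a square root of 54 is 54^((167+1)/4) = 54^42 mod 167.
Repeated squaring: 54^2≡77, 54^4≡84, 54^8≡42, 54^16≡94, 54^32≡152 (mod 167).
54^42 = 54^(32+8+2) ≡ 87 (mod 167).
Check: 87² = 7569 ≡ 54 (mod 167). The two roots are 80 and 87.

80, 87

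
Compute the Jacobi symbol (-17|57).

First reduce: -17 ≡ 40 (mod 57).
Pull out 2^3: since 57 ≡ 1 (mod 8), (2/57) = +1, so (2/57)^3 = +1.
Reciprocity: 5 ≡ 1 and 57 ≡ 1 (mod 4), so (5/57) = +(57/5).
Reduce top mod 5: now compute (2/5).
Pull out 2: since 5 ≡ 5 (mod 8), (2/5) = -1.
Reached (1/5) = 1. Collecting the sign flips along the way, the symbol is -1.

-1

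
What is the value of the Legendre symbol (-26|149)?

Euler's criterion: (-26/149) ≡ 123^74 (mod 149).
123^2 ≡ 80 (mod 149)
123^4 ≡ 142 (mod 149)
123^8 ≡ 49 (mod 149)
123^16 ≡ 17 (mod 149)
123^32 ≡ 140 (mod 149)
123^64 ≡ 81 (mod 149)
123^74 = 123^(64+8+2) ≡ 1 (mod 149).
Result is 1, so (-26/149) = 1.

1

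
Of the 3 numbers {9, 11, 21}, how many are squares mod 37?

(9/37) = +1 → QR.
(11/37) = +1 → QR.
(21/37) = +1 → QR.
Total quadratic residues among the 3: 3.

3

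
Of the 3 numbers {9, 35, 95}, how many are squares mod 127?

(9/127) = +1 → QR.
(35/127) = +1 → QR.
(95/127) = -1 → non-residue.
Total quadratic residues among the 3: 2.

2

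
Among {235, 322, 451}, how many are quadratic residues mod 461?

1

(235/461) = -1 → non-residue.
(322/461) = +1 → QR.
(451/461) = -1 → non-residue.
Total quadratic residues among the 3: 1.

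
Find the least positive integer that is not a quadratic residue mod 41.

3

(2/41) = +1, so 2 is a residue.
(3/41) = −1, so 3 is the smallest positive non-residue mod 41.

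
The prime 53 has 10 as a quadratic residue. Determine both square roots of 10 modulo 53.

13, 40

53 ≡ 1 (mod 4), so we find a root by search.
Trying successive values, 13² = 169 ≡ 10 (mod 53). The other root is 53 − 13 = 40.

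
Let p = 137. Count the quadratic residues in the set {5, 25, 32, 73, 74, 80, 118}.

(5/137) = -1 → non-residue.
(25/137) = +1 → QR.
(32/137) = +1 → QR.
(73/137) = +1 → QR.
(74/137) = +1 → QR.
(80/137) = -1 → non-residue.
(118/137) = +1 → QR.
Total quadratic residues among the 7: 5.

5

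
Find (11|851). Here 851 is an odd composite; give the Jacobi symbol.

-1

Reciprocity: 11 ≡ 3 and 851 ≡ 3 (mod 4), so (11/851) = −(851/11).
Reduce top mod 11: now compute (4/11).
Pull out 2^2: since 11 ≡ 3 (mod 8), (2/11) = -1, so (2/11)^2 = +1.
Reached (1/11) = 1. Collecting the sign flips along the way, the symbol is -1.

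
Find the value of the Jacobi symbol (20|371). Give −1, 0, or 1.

1

Pull out 2^2: since 371 ≡ 3 (mod 8), (2/371) = -1, so (2/371)^2 = +1.
Reciprocity: 5 ≡ 1 and 371 ≡ 3 (mod 4), so (5/371) = +(371/5).
Reduce top mod 5: now compute (1/5).
Reached (1/5) = 1. Collecting the sign flips along the way, the symbol is +1.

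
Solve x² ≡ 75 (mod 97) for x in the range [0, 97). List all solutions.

47, 50

97 ≡ 1 (mod 4), so we find a root by search.
Trying successive values, 47² = 2209 ≡ 75 (mod 97). The other root is 97 − 47 = 50.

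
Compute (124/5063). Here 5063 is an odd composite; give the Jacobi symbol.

-1

Pull out 2^2: since 5063 ≡ 7 (mod 8), (2/5063) = +1, so (2/5063)^2 = +1.
Reciprocity: 31 ≡ 3 and 5063 ≡ 3 (mod 4), so (31/5063) = −(5063/31).
Reduce top mod 31: now compute (10/31).
Pull out 2: since 31 ≡ 7 (mod 8), (2/31) = +1.
Reciprocity: 5 ≡ 1 and 31 ≡ 3 (mod 4), so (5/31) = +(31/5).
Reduce top mod 5: now compute (1/5).
Reached (1/5) = 1. Collecting the sign flips along the way, the symbol is -1.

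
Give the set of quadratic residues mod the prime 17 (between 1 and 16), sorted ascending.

1,2,4,8,9,13,15,16

Square k = 1,…,8 (k and 17−k give the same square):
1²=1, 2²=4, 3²=9, 4²=16, 5²≡8, 6²≡2, 7²≡15, 8²≡13 (mod 17).
So the quadratic residues mod 17 are {1, 2, 4, 8, 9, 13, 15, 16}.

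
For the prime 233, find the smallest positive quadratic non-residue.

3

(2/233) = +1, so 2 is a residue.
(3/233) = −1, so 3 is the smallest positive non-residue mod 233.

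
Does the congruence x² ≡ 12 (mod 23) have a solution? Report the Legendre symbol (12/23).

1

Pull out 2^2: since 23 ≡ 7 (mod 8), (2/23) = +1, so (2/23)^2 = +1.
Reciprocity: 3 ≡ 3 and 23 ≡ 3 (mod 4), so (3/23) = −(23/3).
Reduce top mod 3: now compute (2/3).
Pull out 2: since 3 ≡ 3 (mod 8), (2/3) = -1.
Reached (1/3) = 1. Collecting the sign flips along the way, the symbol is +1.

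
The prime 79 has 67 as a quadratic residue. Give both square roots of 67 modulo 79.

15, 64

Since 79 ≡ 3 (mod 4), a square root of 67 is 67^((79+1)/4) = 67^20 mod 79.
Repeated squaring: 67^2≡65, 67^4≡38, 67^8≡22, 67^16≡10 (mod 79).
67^20 = 67^(16+4) ≡ 64 (mod 79).
Check: 64² = 4096 ≡ 67 (mod 79). The two roots are 15 and 64.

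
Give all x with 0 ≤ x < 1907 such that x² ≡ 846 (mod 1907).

Since 1907 ≡ 3 (mod 4), a square root of 846 is 846^((1907+1)/4) = 846^477 mod 1907.
Repeated squaring: 846^2≡591, 846^4≡300, 846^8≡371, 846^16≡337, 846^32≡1056, 846^64≡1448, 846^128≡911, 846^256≡376 (mod 1907).
846^477 = 846^(256+128+64+16+8+4+1) ≡ 1494 (mod 1907).
Check: 1494² = 2232036 ≡ 846 (mod 1907). The two roots are 413 and 1494.

413, 1494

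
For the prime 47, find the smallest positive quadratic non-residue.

(2/47) = +1, so 2 is a residue.
(3/47) = +1, so 3 is a residue.
(4/47) = +1, so 4 is a residue.
(5/47) = −1, so 5 is the smallest positive non-residue mod 47.

5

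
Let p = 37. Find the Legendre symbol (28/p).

Pull out 2^2: since 37 ≡ 5 (mod 8), (2/37) = -1, so (2/37)^2 = +1.
Reciprocity: 7 ≡ 3 and 37 ≡ 1 (mod 4), so (7/37) = +(37/7).
Reduce top mod 7: now compute (2/7).
Pull out 2: since 7 ≡ 7 (mod 8), (2/7) = +1.
Reached (1/7) = 1. Collecting the sign flips along the way, the symbol is +1.

1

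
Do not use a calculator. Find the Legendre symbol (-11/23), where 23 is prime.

1

First reduce: -11 ≡ 12 (mod 23).
Pull out 2^2: since 23 ≡ 7 (mod 8), (2/23) = +1, so (2/23)^2 = +1.
Reciprocity: 3 ≡ 3 and 23 ≡ 3 (mod 4), so (3/23) = −(23/3).
Reduce top mod 3: now compute (2/3).
Pull out 2: since 3 ≡ 3 (mod 8), (2/3) = -1.
Reached (1/3) = 1. Collecting the sign flips along the way, the symbol is +1.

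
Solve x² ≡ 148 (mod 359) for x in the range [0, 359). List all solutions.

Since 359 ≡ 3 (mod 4), a square root of 148 is 148^((359+1)/4) = 148^90 mod 359.
Repeated squaring: 148^2≡5, 148^4≡25, 148^8≡266, 148^16≡33, 148^32≡12, 148^64≡144 (mod 359).
148^90 = 148^(64+16+8+2) ≡ 324 (mod 359).
Check: 324² = 104976 ≡ 148 (mod 359). The two roots are 35 and 324.

35, 324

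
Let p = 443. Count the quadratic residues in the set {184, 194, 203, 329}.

3

(184/443) = +1 → QR.
(194/443) = +1 → QR.
(203/443) = +1 → QR.
(329/443) = -1 → non-residue.
Total quadratic residues among the 4: 3.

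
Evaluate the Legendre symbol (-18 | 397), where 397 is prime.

First reduce: -18 ≡ 379 (mod 397).
Reciprocity: 379 ≡ 3 and 397 ≡ 1 (mod 4), so (379/397) = +(397/379).
Reduce top mod 379: now compute (18/379).
Pull out 2: since 379 ≡ 3 (mod 8), (2/379) = -1.
Reciprocity: 9 ≡ 1 and 379 ≡ 3 (mod 4), so (9/379) = +(379/9).
Reduce top mod 9: now compute (1/9).
Reached (1/9) = 1. Collecting the sign flips along the way, the symbol is -1.

-1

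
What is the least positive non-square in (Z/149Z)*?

(2/149) = −1, so 2 is the smallest positive non-residue mod 149.

2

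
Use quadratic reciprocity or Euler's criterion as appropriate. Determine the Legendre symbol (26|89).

Euler's criterion: (26/89) ≡ 26^44 (mod 89).
26^2 ≡ 53 (mod 89)
26^4 ≡ 50 (mod 89)
26^8 ≡ 8 (mod 89)
26^16 ≡ 64 (mod 89)
26^32 ≡ 2 (mod 89)
26^44 = 26^(32+8+4) ≡ 88 (mod 89).
Result is 88 ≡ −1, so (26/89) = −1.

-1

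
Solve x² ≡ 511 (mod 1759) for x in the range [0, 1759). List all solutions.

Since 1759 ≡ 3 (mod 4), a square root of 511 is 511^((1759+1)/4) = 511^440 mod 1759.
Repeated squaring: 511^2≡789, 511^4≡1594, 511^8≡840, 511^16≡241, 511^32≡34, 511^64≡1156, 511^128≡1255, 511^256≡720 (mod 1759).
511^440 = 511^(256+128+32+16+8) ≡ 164 (mod 1759).
Check: 164² = 26896 ≡ 511 (mod 1759). The two roots are 164 and 1595.

164, 1595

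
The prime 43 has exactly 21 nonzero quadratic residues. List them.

Square k = 1,…,21 (k and 43−k give the same square):
1²=1, 2²=4, 3²=9, 4²=16, 5²=25, 6²=36, 7²≡6, 8²≡21, 9²≡38, 10²≡14, 11²≡35, 12²≡15, 13²≡40, 14²≡24, 15²≡10, 16²≡41, 17²≡31, 18²≡23, 19²≡17, 20²≡13, 21²≡11 (mod 43).
So the quadratic residues mod 43 are {1, 4, 6, 9, 10, 11, 13, 14, 15, 16, 17, 21, 23, 24, 25, 31, 35, 36, 38, 40, 41}.

1,4,6,9,10,11,13,14,15,16,17,21,23,24,25,31,35,36,38,40,41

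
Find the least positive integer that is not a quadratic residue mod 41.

3

(2/41) = +1, so 2 is a residue.
(3/41) = −1, so 3 is the smallest positive non-residue mod 41.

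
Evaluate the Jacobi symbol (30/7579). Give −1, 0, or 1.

Pull out 2: since 7579 ≡ 3 (mod 8), (2/7579) = -1.
Reciprocity: 15 ≡ 3 and 7579 ≡ 3 (mod 4), so (15/7579) = −(7579/15).
Reduce top mod 15: now compute (4/15).
Pull out 2^2: since 15 ≡ 7 (mod 8), (2/15) = +1, so (2/15)^2 = +1.
Reached (1/15) = 1. Collecting the sign flips along the way, the symbol is +1.

1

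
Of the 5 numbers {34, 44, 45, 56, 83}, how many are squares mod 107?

4

(34/107) = +1 → QR.
(44/107) = +1 → QR.
(45/107) = -1 → non-residue.
(56/107) = +1 → QR.
(83/107) = +1 → QR.
Total quadratic residues among the 5: 4.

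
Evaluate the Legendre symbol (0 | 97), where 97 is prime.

Top reduces to 0: gcd > 1, so the symbol is 0.

0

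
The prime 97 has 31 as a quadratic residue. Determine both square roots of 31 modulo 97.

15, 82

97 ≡ 1 (mod 4), so we find a root by search.
Trying successive values, 15² = 225 ≡ 31 (mod 97). The other root is 97 − 15 = 82.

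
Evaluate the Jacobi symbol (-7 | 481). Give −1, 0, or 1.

First reduce: -7 ≡ 474 (mod 481).
Pull out 2: since 481 ≡ 1 (mod 8), (2/481) = +1.
Reciprocity: 237 ≡ 1 and 481 ≡ 1 (mod 4), so (237/481) = +(481/237).
Reduce top mod 237: now compute (7/237).
Reciprocity: 7 ≡ 3 and 237 ≡ 1 (mod 4), so (7/237) = +(237/7).
Reduce top mod 7: now compute (6/7).
Pull out 2: since 7 ≡ 7 (mod 8), (2/7) = +1.
Reciprocity: 3 ≡ 3 and 7 ≡ 3 (mod 4), so (3/7) = −(7/3).
Reduce top mod 3: now compute (1/3).
Reached (1/3) = 1. Collecting the sign flips along the way, the symbol is -1.

-1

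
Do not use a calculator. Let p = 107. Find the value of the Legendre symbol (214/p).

0

First reduce: 214 ≡ 0 (mod 107).
Top reduces to 0: gcd > 1, so the symbol is 0.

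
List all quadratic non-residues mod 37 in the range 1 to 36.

Square k = 1,…,18 (k and 37−k give the same square):
1²=1, 2²=4, 3²=9, 4²=16, 5²=25, 6²=36, 7²≡12, 8²≡27, 9²≡7, 10²≡26, 11²≡10, 12²≡33, 13²≡21, 14²≡11, 15²≡3, 16²≡34, 17²≡30, 18²≡28 (mod 37).
The residues are {1, 3, 4, 7, 9, 10, 11, 12, 16, 21, 25, 26, 27, 28, 30, 33, 34, 36}; the non-residues are the remaining 18 nonzero classes.

2,5,6,8,13,14,15,17,18,19,20,22,23,24,29,31,32,35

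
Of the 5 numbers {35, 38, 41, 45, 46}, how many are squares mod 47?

0

(35/47) = -1 → non-residue.
(38/47) = -1 → non-residue.
(41/47) = -1 → non-residue.
(45/47) = -1 → non-residue.
(46/47) = -1 → non-residue.
Total quadratic residues among the 5: 0.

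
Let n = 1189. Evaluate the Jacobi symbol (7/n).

-1

Reciprocity: 7 ≡ 3 and 1189 ≡ 1 (mod 4), so (7/1189) = +(1189/7).
Reduce top mod 7: now compute (6/7).
Pull out 2: since 7 ≡ 7 (mod 8), (2/7) = +1.
Reciprocity: 3 ≡ 3 and 7 ≡ 3 (mod 4), so (3/7) = −(7/3).
Reduce top mod 3: now compute (1/3).
Reached (1/3) = 1. Collecting the sign flips along the way, the symbol is -1.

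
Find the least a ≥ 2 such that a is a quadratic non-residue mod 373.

2

(2/373) = −1, so 2 is the smallest positive non-residue mod 373.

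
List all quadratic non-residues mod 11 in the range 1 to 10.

Square k = 1,…,5 (k and 11−k give the same square):
1²=1, 2²=4, 3²=9, 4²≡5, 5²≡3 (mod 11).
The residues are {1, 3, 4, 5, 9}; the non-residues are the remaining 5 nonzero classes.

2,6,7,8,10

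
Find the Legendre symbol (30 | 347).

1

Euler's criterion: (30/347) ≡ 30^173 (mod 347).
30^2 ≡ 206 (mod 347)
30^4 ≡ 102 (mod 347)
30^8 ≡ 341 (mod 347)
30^16 ≡ 36 (mod 347)
30^32 ≡ 255 (mod 347)
30^64 ≡ 136 (mod 347)
30^128 ≡ 105 (mod 347)
30^173 = 30^(128+32+8+4+1) ≡ 1 (mod 347).
Result is 1, so (30/347) = 1.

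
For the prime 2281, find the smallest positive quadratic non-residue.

7

(2/2281) = +1, so 2 is a residue.
(3/2281) = +1, so 3 is a residue.
(4/2281) = +1, so 4 is a residue.
(5/2281) = +1, so 5 is a residue.
(6/2281) = +1, so 6 is a residue.
(7/2281) = −1, so 7 is the smallest positive non-residue mod 2281.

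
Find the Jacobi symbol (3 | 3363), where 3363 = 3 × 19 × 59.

0

Reciprocity: 3 ≡ 3 and 3363 ≡ 3 (mod 4), so (3/3363) = −(3363/3).
Reduce top mod 3: now compute (0/3).
Top reduces to 0: gcd > 1, so the symbol is 0.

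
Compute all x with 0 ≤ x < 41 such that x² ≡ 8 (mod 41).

7, 34

41 ≡ 1 (mod 4), so we find a root by search.
Trying successive values, 7² = 49 ≡ 8 (mod 41). The other root is 41 − 7 = 34.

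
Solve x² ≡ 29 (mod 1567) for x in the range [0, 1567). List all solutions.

198, 1369

Since 1567 ≡ 3 (mod 4), a square root of 29 is 29^((1567+1)/4) = 29^392 mod 1567.
Repeated squaring: 29^2≡841, 29^4≡564, 29^8≡1562, 29^16≡25, 29^32≡625, 29^64≡442, 29^128≡1056, 29^256≡999 (mod 1567).
29^392 = 29^(256+128+8) ≡ 1369 (mod 1567).
Check: 1369² = 1874161 ≡ 29 (mod 1567). The two roots are 198 and 1369.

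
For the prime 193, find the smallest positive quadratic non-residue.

5

(2/193) = +1, so 2 is a residue.
(3/193) = +1, so 3 is a residue.
(4/193) = +1, so 4 is a residue.
(5/193) = −1, so 5 is the smallest positive non-residue mod 193.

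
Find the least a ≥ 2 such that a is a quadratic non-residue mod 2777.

3

(2/2777) = +1, so 2 is a residue.
(3/2777) = −1, so 3 is the smallest positive non-residue mod 2777.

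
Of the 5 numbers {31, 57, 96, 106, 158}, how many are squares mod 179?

4

(31/179) = +1 → QR.
(57/179) = +1 → QR.
(96/179) = -1 → non-residue.
(106/179) = +1 → QR.
(158/179) = +1 → QR.
Total quadratic residues among the 5: 4.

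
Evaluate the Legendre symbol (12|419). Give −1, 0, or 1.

Pull out 2^2: since 419 ≡ 3 (mod 8), (2/419) = -1, so (2/419)^2 = +1.
Reciprocity: 3 ≡ 3 and 419 ≡ 3 (mod 4), so (3/419) = −(419/3).
Reduce top mod 3: now compute (2/3).
Pull out 2: since 3 ≡ 3 (mod 8), (2/3) = -1.
Reached (1/3) = 1. Collecting the sign flips along the way, the symbol is +1.

1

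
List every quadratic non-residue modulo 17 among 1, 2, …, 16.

Square k = 1,…,8 (k and 17−k give the same square):
1²=1, 2²=4, 3²=9, 4²=16, 5²≡8, 6²≡2, 7²≡15, 8²≡13 (mod 17).
The residues are {1, 2, 4, 8, 9, 13, 15, 16}; the non-residues are the remaining 8 nonzero classes.

3,5,6,7,10,11,12,14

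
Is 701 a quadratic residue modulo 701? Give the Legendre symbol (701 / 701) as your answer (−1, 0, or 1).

First reduce: 701 ≡ 0 (mod 701).
Top reduces to 0: gcd > 1, so the symbol is 0.

0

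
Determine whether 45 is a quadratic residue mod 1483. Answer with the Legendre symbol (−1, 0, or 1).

-1

Reciprocity: 45 ≡ 1 and 1483 ≡ 3 (mod 4), so (45/1483) = +(1483/45).
Reduce top mod 45: now compute (43/45).
Reciprocity: 43 ≡ 3 and 45 ≡ 1 (mod 4), so (43/45) = +(45/43).
Reduce top mod 43: now compute (2/43).
Pull out 2: since 43 ≡ 3 (mod 8), (2/43) = -1.
Reached (1/43) = 1. Collecting the sign flips along the way, the symbol is -1.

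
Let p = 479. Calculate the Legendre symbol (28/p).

1

Pull out 2^2: since 479 ≡ 7 (mod 8), (2/479) = +1, so (2/479)^2 = +1.
Reciprocity: 7 ≡ 3 and 479 ≡ 3 (mod 4), so (7/479) = −(479/7).
Reduce top mod 7: now compute (3/7).
Reciprocity: 3 ≡ 3 and 7 ≡ 3 (mod 4), so (3/7) = −(7/3).
Reduce top mod 3: now compute (1/3).
Reached (1/3) = 1. Collecting the sign flips along the way, the symbol is +1.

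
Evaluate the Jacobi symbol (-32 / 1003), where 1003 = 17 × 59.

First reduce: -32 ≡ 971 (mod 1003).
Reciprocity: 971 ≡ 3 and 1003 ≡ 3 (mod 4), so (971/1003) = −(1003/971).
Reduce top mod 971: now compute (32/971).
Pull out 2^5: since 971 ≡ 3 (mod 8), (2/971) = -1, so (2/971)^5 = -1.
Reached (1/971) = 1. Collecting the sign flips along the way, the symbol is +1.

1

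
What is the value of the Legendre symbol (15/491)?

1

Euler's criterion: (15/491) ≡ 15^245 (mod 491).
15^2 ≡ 225 (mod 491)
15^4 ≡ 52 (mod 491)
15^8 ≡ 249 (mod 491)
15^16 ≡ 135 (mod 491)
15^32 ≡ 58 (mod 491)
15^64 ≡ 418 (mod 491)
15^128 ≡ 419 (mod 491)
15^245 = 15^(128+64+32+16+4+1) ≡ 1 (mod 491).
Result is 1, so (15/491) = 1.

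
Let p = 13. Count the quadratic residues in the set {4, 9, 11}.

(4/13) = +1 → QR.
(9/13) = +1 → QR.
(11/13) = -1 → non-residue.
Total quadratic residues among the 3: 2.

2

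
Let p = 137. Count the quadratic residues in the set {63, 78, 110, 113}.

(63/137) = +1 → QR.
(78/137) = +1 → QR.
(110/137) = -1 → non-residue.
(113/137) = -1 → non-residue.
Total quadratic residues among the 4: 2.

2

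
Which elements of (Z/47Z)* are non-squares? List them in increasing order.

5,10,11,13,15,19,20,22,23,26,29,30,31,33,35,38,39,40,41,43,44,45,46

Square k = 1,…,23 (k and 47−k give the same square):
1²=1, 2²=4, 3²=9, 4²=16, 5²=25, 6²=36, 7²≡2, 8²≡17, 9²≡34, 10²≡6, 11²≡27, 12²≡3, 13²≡28, 14²≡8, 15²≡37, 16²≡21, 17²≡7, 18²≡42, 19²≡32, 20²≡24, 21²≡18, 22²≡14, 23²≡12 (mod 47).
The residues are {1, 2, 3, 4, 6, 7, 8, 9, 12, 14, 16, 17, 18, 21, 24, 25, 27, 28, 32, 34, 36, 37, 42}; the non-residues are the remaining 23 nonzero classes.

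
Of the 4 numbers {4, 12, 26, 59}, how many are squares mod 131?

3

(4/131) = +1 → QR.
(12/131) = +1 → QR.
(26/131) = -1 → non-residue.
(59/131) = +1 → QR.
Total quadratic residues among the 4: 3.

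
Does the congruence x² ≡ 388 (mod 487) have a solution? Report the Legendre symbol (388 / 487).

Euler's criterion: (388/487) ≡ 388^243 (mod 487).
388^2 ≡ 61 (mod 487)
388^4 ≡ 312 (mod 487)
388^8 ≡ 431 (mod 487)
388^16 ≡ 214 (mod 487)
388^32 ≡ 18 (mod 487)
388^64 ≡ 324 (mod 487)
388^128 ≡ 271 (mod 487)
388^243 = 388^(128+64+32+16+2+1) ≡ 1 (mod 487).
Result is 1, so (388/487) = 1.

1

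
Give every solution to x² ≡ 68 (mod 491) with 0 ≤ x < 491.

160, 331

Since 491 ≡ 3 (mod 4), a square root of 68 is 68^((491+1)/4) = 68^123 mod 491.
Repeated squaring: 68^2≡205, 68^4≡290, 68^8≡139, 68^16≡172, 68^32≡124, 68^64≡155 (mod 491).
68^123 = 68^(64+32+16+8+2+1) ≡ 331 (mod 491).
Check: 331² = 109561 ≡ 68 (mod 491). The two roots are 160 and 331.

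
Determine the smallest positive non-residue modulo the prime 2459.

(2/2459) = −1, so 2 is the smallest positive non-residue mod 2459.

2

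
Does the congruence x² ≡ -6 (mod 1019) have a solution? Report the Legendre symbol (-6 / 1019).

First reduce: -6 ≡ 1013 (mod 1019).
Reciprocity: 1013 ≡ 1 and 1019 ≡ 3 (mod 4), so (1013/1019) = +(1019/1013).
Reduce top mod 1013: now compute (6/1013).
Pull out 2: since 1013 ≡ 5 (mod 8), (2/1013) = -1.
Reciprocity: 3 ≡ 3 and 1013 ≡ 1 (mod 4), so (3/1013) = +(1013/3).
Reduce top mod 3: now compute (2/3).
Pull out 2: since 3 ≡ 3 (mod 8), (2/3) = -1.
Reached (1/3) = 1. Collecting the sign flips along the way, the symbol is +1.

1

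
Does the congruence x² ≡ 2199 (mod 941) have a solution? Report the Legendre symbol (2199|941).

1

First reduce: 2199 ≡ 317 (mod 941).
Reciprocity: 317 ≡ 1 and 941 ≡ 1 (mod 4), so (317/941) = +(941/317).
Reduce top mod 317: now compute (307/317).
Reciprocity: 307 ≡ 3 and 317 ≡ 1 (mod 4), so (307/317) = +(317/307).
Reduce top mod 307: now compute (10/307).
Pull out 2: since 307 ≡ 3 (mod 8), (2/307) = -1.
Reciprocity: 5 ≡ 1 and 307 ≡ 3 (mod 4), so (5/307) = +(307/5).
Reduce top mod 5: now compute (2/5).
Pull out 2: since 5 ≡ 5 (mod 8), (2/5) = -1.
Reached (1/5) = 1. Collecting the sign flips along the way, the symbol is +1.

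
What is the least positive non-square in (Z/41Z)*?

3

(2/41) = +1, so 2 is a residue.
(3/41) = −1, so 3 is the smallest positive non-residue mod 41.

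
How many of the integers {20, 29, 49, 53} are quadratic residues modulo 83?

(20/83) = -1 → non-residue.
(29/83) = +1 → QR.
(49/83) = +1 → QR.
(53/83) = -1 → non-residue.
Total quadratic residues among the 4: 2.

2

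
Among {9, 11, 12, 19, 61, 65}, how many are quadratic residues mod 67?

3

(9/67) = +1 → QR.
(11/67) = -1 → non-residue.
(12/67) = -1 → non-residue.
(19/67) = +1 → QR.
(61/67) = -1 → non-residue.
(65/67) = +1 → QR.
Total quadratic residues among the 6: 3.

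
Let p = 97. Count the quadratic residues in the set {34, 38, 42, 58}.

(34/97) = -1 → non-residue.
(38/97) = -1 → non-residue.
(42/97) = -1 → non-residue.
(58/97) = -1 → non-residue.
Total quadratic residues among the 4: 0.

0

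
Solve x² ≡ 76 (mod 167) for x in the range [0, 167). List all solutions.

57, 110

Since 167 ≡ 3 (mod 4), a square root of 76 is 76^((167+1)/4) = 76^42 mod 167.
Repeated squaring: 76^2≡98, 76^4≡85, 76^8≡44, 76^16≡99, 76^32≡115 (mod 167).
76^42 = 76^(32+8+2) ≡ 57 (mod 167).
Check: 57² = 3249 ≡ 76 (mod 167). The two roots are 57 and 110.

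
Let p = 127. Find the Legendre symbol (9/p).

1

Euler's criterion: (9/127) ≡ 9^63 (mod 127).
9^2 ≡ 81 (mod 127)
9^4 ≡ 84 (mod 127)
9^8 ≡ 71 (mod 127)
9^16 ≡ 88 (mod 127)
9^32 ≡ 124 (mod 127)
9^63 = 9^(32+16+8+4+2+1) ≡ 1 (mod 127).
Result is 1, so (9/127) = 1.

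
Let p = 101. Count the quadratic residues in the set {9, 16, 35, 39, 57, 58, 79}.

4

(9/101) = +1 → QR.
(16/101) = +1 → QR.
(35/101) = -1 → non-residue.
(39/101) = -1 → non-residue.
(57/101) = -1 → non-residue.
(58/101) = +1 → QR.
(79/101) = +1 → QR.
Total quadratic residues among the 7: 4.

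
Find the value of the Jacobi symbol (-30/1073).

1

First reduce: -30 ≡ 1043 (mod 1073).
Reciprocity: 1043 ≡ 3 and 1073 ≡ 1 (mod 4), so (1043/1073) = +(1073/1043).
Reduce top mod 1043: now compute (30/1043).
Pull out 2: since 1043 ≡ 3 (mod 8), (2/1043) = -1.
Reciprocity: 15 ≡ 3 and 1043 ≡ 3 (mod 4), so (15/1043) = −(1043/15).
Reduce top mod 15: now compute (8/15).
Pull out 2^3: since 15 ≡ 7 (mod 8), (2/15) = +1, so (2/15)^3 = +1.
Reached (1/15) = 1. Collecting the sign flips along the way, the symbol is +1.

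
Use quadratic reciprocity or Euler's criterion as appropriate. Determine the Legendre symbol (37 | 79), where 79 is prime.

Reciprocity: 37 ≡ 1 and 79 ≡ 3 (mod 4), so (37/79) = +(79/37).
Reduce top mod 37: now compute (5/37).
Reciprocity: 5 ≡ 1 and 37 ≡ 1 (mod 4), so (5/37) = +(37/5).
Reduce top mod 5: now compute (2/5).
Pull out 2: since 5 ≡ 5 (mod 8), (2/5) = -1.
Reached (1/5) = 1. Collecting the sign flips along the way, the symbol is -1.

-1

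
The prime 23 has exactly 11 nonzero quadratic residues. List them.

Square k = 1,…,11 (k and 23−k give the same square):
1²=1, 2²=4, 3²=9, 4²=16, 5²≡2, 6²≡13, 7²≡3, 8²≡18, 9²≡12, 10²≡8, 11²≡6 (mod 23).
So the quadratic residues mod 23 are {1, 2, 3, 4, 6, 8, 9, 12, 13, 16, 18}.

1, 2, 3, 4, 6, 8, 9, 12, 13, 16, 18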